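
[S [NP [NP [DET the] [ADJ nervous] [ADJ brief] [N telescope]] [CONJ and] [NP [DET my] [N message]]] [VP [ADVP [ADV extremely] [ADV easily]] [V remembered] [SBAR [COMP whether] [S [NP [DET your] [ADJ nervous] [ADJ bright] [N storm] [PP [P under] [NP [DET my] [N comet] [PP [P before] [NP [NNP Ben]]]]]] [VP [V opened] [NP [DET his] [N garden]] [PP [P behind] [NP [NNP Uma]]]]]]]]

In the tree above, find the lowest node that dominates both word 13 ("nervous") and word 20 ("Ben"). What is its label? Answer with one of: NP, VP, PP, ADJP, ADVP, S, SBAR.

NP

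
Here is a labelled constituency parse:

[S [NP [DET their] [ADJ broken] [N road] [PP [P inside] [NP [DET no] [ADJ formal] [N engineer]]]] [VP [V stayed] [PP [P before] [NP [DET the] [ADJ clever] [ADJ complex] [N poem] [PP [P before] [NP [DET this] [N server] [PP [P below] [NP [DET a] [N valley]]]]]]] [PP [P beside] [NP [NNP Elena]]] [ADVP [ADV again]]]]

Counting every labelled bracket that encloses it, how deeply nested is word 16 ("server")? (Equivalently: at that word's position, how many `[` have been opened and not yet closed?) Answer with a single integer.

7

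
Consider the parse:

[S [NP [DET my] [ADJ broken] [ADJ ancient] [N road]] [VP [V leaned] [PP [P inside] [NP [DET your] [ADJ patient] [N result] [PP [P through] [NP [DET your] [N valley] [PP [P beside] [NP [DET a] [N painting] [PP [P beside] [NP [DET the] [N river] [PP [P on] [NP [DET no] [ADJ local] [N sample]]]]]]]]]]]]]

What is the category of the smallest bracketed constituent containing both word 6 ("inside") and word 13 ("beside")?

PP

The smallest bracket enclosing both words is [PP inside your patient result through your valley beside a painting beside the river on no local sample], so the label is PP.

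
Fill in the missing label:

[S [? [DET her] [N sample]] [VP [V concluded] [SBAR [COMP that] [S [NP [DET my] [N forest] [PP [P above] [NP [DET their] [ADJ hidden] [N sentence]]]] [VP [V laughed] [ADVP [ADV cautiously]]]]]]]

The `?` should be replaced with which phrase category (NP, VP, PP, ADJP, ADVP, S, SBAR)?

NP

Looking at what the `?` directly dominates — DET 'her', N 'sample' — this is a noun phrase (NP).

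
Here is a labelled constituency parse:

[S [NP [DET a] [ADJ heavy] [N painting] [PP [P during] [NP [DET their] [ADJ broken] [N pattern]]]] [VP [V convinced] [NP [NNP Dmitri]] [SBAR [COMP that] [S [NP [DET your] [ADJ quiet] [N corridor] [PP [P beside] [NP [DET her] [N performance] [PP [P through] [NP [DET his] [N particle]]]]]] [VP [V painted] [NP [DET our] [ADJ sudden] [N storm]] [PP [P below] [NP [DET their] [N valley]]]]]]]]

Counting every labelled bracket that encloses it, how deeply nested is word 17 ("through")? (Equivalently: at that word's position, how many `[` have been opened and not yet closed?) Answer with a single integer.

9

Counting open brackets not yet closed at "through": [S [VP [SBAR [S [NP [PP [NP [PP [P = 9.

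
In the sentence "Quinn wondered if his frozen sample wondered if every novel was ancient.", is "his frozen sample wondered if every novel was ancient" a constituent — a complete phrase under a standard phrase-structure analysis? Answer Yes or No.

Yes

"his frozen sample wondered if every novel was ancient" is exactly the clause [S his frozen sample wondered if every novel was ancient], a complete constituent.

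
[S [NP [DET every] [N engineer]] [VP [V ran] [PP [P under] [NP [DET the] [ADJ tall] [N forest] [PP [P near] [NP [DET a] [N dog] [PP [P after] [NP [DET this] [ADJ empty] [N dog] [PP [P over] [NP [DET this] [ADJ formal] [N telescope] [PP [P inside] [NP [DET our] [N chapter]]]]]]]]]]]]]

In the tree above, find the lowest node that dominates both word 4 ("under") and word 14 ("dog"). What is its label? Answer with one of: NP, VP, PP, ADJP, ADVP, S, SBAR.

PP

Word 4 lies under S → VP → PP → P; word 14 lies under S → VP → PP → NP → PP → NP → PP → NP → N. The lowest shared node is the PP.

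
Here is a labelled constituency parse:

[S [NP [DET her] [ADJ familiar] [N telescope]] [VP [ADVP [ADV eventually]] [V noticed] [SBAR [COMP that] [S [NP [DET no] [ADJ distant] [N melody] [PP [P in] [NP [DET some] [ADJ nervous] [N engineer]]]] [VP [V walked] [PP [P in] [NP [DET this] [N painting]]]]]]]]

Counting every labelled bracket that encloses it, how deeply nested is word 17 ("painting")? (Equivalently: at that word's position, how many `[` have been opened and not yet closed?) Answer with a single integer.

8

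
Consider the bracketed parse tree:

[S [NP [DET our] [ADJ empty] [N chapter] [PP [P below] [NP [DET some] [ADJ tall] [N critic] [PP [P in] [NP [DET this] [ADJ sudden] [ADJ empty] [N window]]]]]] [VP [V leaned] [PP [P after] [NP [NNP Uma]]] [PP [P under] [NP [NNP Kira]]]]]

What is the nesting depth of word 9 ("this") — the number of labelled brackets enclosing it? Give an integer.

The word sits inside DET, which is inside NP, inside PP, inside NP, inside PP, inside NP, inside S — 7 brackets in all.

7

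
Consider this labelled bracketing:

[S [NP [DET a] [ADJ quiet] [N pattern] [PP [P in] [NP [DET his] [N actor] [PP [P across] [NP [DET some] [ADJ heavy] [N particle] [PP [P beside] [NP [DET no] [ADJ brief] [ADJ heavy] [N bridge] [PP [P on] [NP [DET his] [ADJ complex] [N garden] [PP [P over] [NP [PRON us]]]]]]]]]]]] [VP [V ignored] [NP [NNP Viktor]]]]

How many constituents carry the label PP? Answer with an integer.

5

Scanning left to right, an opening `[PP` appears at word positions 4, 7, 11, 16, 20 — 5 in total.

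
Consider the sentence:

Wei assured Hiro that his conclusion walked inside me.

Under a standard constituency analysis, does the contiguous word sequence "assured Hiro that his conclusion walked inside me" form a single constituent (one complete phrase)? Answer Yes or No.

These words form the whole verb phrase headed by "assured", so yes — one constituent.

Yes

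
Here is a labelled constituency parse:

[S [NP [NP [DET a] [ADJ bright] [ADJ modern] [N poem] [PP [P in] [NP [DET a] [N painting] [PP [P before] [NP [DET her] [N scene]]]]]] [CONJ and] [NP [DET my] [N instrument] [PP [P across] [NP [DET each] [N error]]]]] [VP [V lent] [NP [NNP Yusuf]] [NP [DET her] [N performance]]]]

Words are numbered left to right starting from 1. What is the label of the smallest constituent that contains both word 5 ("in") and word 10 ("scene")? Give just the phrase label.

PP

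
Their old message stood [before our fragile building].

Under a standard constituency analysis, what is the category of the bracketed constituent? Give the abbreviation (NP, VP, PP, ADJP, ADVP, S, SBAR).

The bracketed span "before our fragile building" is headed by "before", making it a prepositional phrase (PP).

PP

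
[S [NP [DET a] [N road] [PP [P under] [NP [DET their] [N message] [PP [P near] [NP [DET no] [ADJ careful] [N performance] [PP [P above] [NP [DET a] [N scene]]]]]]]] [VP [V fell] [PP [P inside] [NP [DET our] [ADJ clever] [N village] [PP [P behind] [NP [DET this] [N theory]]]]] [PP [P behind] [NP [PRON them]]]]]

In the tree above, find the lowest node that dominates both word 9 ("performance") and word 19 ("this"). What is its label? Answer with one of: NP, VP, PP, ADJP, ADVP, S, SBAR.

S

Both words fall inside [S a road under their message near no careful performance above a scene fell inside our clever village behind this theory behind them] (words 1–22), and no smaller constituent contains them both. Label: S.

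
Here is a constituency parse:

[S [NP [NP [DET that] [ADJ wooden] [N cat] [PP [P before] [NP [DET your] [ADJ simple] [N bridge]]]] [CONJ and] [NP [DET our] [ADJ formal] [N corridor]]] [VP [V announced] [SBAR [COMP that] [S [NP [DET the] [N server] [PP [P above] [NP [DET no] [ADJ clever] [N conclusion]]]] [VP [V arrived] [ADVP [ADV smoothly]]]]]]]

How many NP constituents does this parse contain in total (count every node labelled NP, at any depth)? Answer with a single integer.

6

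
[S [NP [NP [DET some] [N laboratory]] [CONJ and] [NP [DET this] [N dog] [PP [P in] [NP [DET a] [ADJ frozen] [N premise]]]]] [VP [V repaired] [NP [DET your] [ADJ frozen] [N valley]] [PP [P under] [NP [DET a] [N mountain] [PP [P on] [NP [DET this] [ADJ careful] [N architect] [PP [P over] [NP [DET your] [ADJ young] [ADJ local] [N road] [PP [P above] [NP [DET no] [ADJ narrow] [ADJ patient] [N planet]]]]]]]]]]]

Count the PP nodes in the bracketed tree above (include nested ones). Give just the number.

5

Scanning left to right, an opening `[PP` appears at word positions 6, 14, 17, 21, 26 — 5 in total.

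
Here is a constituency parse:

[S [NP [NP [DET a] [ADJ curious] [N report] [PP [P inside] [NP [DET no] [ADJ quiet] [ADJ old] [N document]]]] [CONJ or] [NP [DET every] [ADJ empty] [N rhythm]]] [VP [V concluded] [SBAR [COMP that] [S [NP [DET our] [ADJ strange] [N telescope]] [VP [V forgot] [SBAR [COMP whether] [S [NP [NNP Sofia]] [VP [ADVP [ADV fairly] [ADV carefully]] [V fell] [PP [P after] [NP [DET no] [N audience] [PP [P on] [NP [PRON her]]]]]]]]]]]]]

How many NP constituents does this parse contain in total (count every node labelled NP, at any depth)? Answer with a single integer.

8

The NP constituents are: [NP a curious report inside no quiet old document or every empty rhythm]; [NP a curious report inside no quiet old document]; [NP no quiet old document]; [NP every empty rhythm]; [NP our strange telescope]; [NP Sofia] …. Total: 8.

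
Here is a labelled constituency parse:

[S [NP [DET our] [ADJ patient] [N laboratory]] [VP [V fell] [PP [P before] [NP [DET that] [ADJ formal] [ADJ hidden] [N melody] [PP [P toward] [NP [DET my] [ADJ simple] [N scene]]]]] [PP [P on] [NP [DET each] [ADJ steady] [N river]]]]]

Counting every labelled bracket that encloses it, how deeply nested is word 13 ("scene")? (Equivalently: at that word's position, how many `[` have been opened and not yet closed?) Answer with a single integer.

7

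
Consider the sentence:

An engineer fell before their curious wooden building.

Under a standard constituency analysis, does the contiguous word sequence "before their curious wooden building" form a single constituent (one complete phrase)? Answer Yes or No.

Yes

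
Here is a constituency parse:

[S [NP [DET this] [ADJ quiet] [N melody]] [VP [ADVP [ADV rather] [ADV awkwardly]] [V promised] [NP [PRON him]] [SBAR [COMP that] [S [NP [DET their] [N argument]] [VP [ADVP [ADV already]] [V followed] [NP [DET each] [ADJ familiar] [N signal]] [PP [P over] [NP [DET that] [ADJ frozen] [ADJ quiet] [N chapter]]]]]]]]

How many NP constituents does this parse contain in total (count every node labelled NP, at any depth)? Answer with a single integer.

Scanning left to right, an opening `[NP` appears at word positions 1, 7, 9, 13, 17 — 5 in total.

5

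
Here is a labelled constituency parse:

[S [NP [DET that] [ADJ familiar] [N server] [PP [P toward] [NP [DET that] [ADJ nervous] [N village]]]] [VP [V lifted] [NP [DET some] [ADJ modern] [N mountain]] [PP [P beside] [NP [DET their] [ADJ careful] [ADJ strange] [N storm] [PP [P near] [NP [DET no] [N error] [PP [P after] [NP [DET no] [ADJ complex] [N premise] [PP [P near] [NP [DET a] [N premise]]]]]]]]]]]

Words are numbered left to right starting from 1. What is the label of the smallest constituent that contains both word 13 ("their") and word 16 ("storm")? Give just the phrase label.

NP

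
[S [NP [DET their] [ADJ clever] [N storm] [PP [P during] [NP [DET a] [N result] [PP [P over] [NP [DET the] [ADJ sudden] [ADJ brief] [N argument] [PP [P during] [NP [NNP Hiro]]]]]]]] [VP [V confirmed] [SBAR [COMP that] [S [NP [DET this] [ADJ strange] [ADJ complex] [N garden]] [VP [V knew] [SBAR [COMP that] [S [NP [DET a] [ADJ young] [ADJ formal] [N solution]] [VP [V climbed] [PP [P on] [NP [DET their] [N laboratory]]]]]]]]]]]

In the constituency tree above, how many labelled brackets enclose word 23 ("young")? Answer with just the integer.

9

Counting open brackets not yet closed at "young": [S [VP [SBAR [S [VP [SBAR [S [NP [ADJ = 9.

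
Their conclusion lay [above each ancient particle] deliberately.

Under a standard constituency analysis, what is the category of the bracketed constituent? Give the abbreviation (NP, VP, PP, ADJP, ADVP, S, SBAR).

"above" is the head of the bracketed span, so the span is a prepositional phrase: PP.

PP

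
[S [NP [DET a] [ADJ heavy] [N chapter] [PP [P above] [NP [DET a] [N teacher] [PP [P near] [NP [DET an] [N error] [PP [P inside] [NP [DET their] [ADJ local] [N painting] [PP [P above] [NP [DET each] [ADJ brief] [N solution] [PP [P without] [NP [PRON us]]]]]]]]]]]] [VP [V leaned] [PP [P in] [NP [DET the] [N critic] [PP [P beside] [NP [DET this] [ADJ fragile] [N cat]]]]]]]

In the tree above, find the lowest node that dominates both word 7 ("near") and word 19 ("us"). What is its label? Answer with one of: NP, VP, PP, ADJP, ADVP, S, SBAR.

Word 7 lies under S → NP → PP → NP → PP → P; word 19 lies under S → NP → PP → NP → PP → NP → PP → NP → PP → NP → PP → NP → PRON. The lowest shared node is the PP.

PP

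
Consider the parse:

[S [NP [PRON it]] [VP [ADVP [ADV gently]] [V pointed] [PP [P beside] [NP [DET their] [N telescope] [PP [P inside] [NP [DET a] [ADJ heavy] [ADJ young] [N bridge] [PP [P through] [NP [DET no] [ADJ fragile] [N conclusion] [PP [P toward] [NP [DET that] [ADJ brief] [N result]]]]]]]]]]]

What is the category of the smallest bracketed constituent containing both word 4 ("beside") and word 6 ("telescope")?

PP

Word 4 lies under S → VP → PP → P; word 6 lies under S → VP → PP → NP → N. The lowest shared node is the PP.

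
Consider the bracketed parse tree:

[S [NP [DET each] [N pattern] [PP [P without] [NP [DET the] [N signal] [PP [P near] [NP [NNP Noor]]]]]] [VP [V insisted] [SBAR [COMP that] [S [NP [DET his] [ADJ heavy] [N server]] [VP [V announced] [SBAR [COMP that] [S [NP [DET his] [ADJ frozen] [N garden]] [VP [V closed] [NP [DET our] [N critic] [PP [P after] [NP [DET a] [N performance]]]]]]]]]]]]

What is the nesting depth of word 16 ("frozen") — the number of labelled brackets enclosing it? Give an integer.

9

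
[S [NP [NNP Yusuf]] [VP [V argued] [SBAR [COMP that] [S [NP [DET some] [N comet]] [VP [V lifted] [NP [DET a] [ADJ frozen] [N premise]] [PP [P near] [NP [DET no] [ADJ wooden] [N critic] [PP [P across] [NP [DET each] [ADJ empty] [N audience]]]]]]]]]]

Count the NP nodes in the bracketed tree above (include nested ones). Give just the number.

5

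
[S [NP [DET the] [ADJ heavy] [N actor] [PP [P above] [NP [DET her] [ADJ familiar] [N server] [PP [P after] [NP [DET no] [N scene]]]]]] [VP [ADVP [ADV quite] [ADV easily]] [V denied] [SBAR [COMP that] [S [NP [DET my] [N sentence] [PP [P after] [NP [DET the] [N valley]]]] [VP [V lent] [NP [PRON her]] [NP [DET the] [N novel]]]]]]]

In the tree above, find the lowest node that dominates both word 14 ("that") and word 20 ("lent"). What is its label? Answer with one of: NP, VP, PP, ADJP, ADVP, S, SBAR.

SBAR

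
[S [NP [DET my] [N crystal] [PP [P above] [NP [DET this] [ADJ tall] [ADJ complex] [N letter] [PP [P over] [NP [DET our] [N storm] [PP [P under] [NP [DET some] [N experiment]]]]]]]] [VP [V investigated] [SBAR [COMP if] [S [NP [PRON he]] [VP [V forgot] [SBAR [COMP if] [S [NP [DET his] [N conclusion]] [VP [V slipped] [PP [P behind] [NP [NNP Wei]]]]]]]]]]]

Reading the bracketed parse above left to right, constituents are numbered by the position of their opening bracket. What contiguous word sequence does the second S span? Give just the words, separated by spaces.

he forgot if his conclusion slipped behind Wei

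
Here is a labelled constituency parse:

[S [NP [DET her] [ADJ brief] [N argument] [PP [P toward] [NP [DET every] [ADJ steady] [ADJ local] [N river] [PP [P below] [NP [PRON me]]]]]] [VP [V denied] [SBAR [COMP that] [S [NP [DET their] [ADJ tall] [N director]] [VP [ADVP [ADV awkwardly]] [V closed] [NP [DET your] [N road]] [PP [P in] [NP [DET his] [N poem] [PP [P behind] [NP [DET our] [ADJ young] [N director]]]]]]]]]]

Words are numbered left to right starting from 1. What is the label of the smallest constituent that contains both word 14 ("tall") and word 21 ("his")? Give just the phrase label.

The smallest bracket enclosing both words is [S their tall director awkwardly closed your road in his poem behind our young director], so the label is S.

S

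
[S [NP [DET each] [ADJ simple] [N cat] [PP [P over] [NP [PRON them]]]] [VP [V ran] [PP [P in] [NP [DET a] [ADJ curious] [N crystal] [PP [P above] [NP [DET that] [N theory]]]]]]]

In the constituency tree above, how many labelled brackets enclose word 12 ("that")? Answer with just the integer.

Path from the root down to the word: S → VP → PP → NP → PP → NP → DET. That is 7 enclosing brackets.

7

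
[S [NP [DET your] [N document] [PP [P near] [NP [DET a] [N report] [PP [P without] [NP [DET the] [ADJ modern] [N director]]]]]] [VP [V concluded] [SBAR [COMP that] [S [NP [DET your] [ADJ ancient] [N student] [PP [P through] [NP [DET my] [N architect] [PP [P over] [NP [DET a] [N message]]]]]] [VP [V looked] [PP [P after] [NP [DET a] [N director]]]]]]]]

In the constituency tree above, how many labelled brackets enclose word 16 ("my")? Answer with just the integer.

The word sits inside DET, which is inside NP, inside PP, inside NP, inside S, inside SBAR, inside VP, inside S — 8 brackets in all.

8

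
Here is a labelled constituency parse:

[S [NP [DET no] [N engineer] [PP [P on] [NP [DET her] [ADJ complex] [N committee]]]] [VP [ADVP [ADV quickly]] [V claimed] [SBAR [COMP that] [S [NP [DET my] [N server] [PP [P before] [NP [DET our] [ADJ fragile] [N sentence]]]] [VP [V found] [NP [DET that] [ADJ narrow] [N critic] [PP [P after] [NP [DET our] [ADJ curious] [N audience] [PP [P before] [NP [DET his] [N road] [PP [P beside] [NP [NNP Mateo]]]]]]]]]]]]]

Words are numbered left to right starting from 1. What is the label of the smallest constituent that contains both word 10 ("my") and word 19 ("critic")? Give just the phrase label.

The smallest bracket enclosing both words is [S my server before our fragile sentence found that narrow critic after our curious audience before his road beside Mateo], so the label is S.

S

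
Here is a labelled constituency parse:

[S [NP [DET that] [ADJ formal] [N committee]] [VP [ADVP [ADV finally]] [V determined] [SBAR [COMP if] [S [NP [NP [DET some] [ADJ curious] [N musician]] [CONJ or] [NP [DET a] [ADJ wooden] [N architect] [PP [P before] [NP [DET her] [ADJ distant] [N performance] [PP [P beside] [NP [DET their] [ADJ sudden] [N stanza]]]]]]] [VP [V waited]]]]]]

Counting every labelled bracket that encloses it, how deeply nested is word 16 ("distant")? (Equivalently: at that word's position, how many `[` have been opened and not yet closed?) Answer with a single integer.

9

Path from the root down to the word: S → VP → SBAR → S → NP → NP → PP → NP → ADJ. That is 9 enclosing brackets.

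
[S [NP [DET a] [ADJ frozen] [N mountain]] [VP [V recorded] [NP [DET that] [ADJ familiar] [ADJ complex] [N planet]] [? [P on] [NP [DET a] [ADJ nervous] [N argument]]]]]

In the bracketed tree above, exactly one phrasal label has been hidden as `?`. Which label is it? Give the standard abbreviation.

PP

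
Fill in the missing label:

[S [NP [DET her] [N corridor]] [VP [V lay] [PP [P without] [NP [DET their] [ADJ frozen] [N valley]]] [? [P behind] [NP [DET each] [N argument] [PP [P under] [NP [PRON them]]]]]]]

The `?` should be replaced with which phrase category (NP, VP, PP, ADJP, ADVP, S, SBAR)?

PP

A constituent whose immediate children are P 'behind', NP is a prepositional phrase: PP.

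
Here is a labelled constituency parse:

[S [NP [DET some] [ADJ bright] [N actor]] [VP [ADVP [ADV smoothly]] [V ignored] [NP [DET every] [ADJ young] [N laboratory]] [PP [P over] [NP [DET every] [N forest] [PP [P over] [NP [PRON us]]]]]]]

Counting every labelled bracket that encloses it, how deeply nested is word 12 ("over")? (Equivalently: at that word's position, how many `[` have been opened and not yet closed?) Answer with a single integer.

6

The word sits inside P, which is inside PP, inside NP, inside PP, inside VP, inside S — 6 brackets in all.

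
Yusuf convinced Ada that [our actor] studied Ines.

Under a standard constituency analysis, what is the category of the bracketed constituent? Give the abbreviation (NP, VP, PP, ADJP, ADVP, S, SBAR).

The span is built around the noun "actor" — a noun phrase (NP).

NP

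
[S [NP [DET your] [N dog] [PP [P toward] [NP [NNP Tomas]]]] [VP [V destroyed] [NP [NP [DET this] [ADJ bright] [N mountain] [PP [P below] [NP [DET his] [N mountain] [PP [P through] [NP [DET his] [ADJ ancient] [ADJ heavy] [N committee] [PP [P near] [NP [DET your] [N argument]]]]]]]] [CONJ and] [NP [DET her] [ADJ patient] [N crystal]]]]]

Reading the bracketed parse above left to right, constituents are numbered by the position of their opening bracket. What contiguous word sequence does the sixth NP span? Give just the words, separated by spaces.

his ancient heavy committee near your argument

The NP opening brackets appear, in order, over: "your dog toward Tomas"; "Tomas"; "this bright mountain below his mountain through his ancient heavy committee near your argument and her patient crystal"; "this bright mountain below his mountain through his ancient heavy committee near your argument"; "his mountain through his ancient heavy committee near your argument"; "his ancient heavy committee near your argument"; "your argument"; "her patient crystal". The sixth one spans "his ancient heavy committee near your argument".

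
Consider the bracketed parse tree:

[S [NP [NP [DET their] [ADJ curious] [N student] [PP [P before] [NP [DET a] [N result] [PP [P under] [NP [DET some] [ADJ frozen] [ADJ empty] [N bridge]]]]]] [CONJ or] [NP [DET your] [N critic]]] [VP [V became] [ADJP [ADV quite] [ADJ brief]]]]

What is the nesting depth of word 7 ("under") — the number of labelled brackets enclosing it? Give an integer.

Path from the root down to the word: S → NP → NP → PP → NP → PP → P. That is 7 enclosing brackets.

7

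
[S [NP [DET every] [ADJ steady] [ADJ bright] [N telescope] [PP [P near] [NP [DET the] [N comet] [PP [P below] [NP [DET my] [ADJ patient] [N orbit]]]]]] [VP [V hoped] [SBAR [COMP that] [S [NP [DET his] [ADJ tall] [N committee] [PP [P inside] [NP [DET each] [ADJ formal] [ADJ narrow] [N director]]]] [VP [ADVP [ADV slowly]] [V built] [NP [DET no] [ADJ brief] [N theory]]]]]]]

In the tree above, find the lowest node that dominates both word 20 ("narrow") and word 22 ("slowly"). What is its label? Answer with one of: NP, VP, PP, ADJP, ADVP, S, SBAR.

S

Word 20 lies under S → VP → SBAR → S → NP → PP → NP → ADJ; word 22 lies under S → VP → SBAR → S → VP → ADVP → ADV. The lowest shared node is the S.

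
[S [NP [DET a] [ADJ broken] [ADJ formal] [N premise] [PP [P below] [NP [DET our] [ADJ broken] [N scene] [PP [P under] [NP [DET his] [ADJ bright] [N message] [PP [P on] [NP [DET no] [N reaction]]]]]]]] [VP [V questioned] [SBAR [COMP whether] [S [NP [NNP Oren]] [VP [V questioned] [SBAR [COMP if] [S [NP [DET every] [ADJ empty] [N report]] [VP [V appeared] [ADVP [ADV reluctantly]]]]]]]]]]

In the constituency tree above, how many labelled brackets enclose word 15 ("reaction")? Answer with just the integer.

9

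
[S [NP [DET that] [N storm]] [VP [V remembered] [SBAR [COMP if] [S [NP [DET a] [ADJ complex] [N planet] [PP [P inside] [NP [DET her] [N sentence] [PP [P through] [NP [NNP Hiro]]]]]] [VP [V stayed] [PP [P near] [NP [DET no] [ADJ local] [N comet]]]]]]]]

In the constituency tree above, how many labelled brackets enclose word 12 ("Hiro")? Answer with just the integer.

10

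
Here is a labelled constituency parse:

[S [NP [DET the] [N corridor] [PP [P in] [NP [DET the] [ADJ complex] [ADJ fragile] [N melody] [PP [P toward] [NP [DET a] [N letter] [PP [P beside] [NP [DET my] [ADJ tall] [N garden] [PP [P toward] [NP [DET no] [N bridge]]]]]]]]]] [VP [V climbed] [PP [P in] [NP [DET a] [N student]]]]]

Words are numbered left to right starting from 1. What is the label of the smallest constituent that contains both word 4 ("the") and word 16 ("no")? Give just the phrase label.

Word 4 lies under S → NP → PP → NP → DET; word 16 lies under S → NP → PP → NP → PP → NP → PP → NP → PP → NP → DET. The lowest shared node is the NP.

NP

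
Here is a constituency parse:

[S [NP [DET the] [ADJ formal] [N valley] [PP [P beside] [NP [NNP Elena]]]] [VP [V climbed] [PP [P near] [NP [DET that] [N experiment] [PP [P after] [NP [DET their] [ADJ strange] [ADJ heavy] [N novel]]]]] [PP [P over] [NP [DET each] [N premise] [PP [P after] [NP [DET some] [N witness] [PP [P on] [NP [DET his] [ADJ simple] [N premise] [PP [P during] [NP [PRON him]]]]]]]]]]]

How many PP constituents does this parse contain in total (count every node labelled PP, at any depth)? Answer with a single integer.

7

The PP constituents are: [PP beside Elena]; [PP near that experiment after their strange heavy novel]; [PP after their strange heavy novel]; [PP over each premise after some witness on his simple premise during him]; [PP after some witness on his simple premise during him]; [PP on his simple premise during him] …. Total: 7.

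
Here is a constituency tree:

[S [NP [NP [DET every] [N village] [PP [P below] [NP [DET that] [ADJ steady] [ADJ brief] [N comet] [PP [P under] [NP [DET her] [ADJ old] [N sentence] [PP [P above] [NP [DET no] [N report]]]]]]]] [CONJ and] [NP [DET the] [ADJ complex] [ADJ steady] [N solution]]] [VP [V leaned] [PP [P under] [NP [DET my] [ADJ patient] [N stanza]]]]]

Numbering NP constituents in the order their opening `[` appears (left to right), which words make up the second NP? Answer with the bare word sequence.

In left-to-right order the NP constituents are "every village below that steady brief comet under her old sentence above no report and the complex steady solution"; "every village below that steady brief comet under her old sentence above no report"; "that steady brief comet under her old sentence above no report"; "her old sentence above no report"; "no report"; "the complex steady solution"; "my patient stanza". Number 2 is "every village below that steady brief comet under her old sentence above no report".

every village below that steady brief comet under her old sentence above no report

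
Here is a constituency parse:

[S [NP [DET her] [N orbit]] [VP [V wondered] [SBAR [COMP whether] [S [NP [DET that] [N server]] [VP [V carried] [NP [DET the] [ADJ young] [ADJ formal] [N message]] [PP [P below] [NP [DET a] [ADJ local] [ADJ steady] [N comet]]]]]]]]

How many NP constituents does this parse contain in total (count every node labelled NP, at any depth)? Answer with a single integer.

Listing each NP by its span: [NP her orbit]; [NP that server]; [NP the young formal message]; [NP a local steady comet] — that makes 4.

4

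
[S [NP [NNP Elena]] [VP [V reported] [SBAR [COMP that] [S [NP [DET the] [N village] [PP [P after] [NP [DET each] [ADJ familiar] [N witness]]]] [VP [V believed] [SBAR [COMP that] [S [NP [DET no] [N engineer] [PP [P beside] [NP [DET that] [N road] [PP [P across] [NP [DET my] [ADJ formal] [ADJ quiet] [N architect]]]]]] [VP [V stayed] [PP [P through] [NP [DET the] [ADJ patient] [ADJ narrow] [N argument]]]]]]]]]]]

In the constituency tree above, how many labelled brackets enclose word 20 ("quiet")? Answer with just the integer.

13

Counting open brackets not yet closed at "quiet": [S [VP [SBAR [S [VP [SBAR [S [NP [PP [NP [PP [NP [ADJ = 13.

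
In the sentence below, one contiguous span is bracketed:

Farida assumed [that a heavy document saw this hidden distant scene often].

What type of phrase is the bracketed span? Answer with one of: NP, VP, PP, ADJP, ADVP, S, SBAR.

SBAR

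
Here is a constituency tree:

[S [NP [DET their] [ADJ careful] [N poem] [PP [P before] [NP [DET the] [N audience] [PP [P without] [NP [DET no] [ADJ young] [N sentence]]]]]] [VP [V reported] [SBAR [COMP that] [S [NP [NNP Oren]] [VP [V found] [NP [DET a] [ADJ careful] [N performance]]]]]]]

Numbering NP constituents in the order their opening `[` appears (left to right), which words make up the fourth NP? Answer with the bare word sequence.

Oren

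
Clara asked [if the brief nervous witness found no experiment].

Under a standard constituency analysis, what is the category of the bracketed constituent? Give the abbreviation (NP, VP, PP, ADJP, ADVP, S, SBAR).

The bracketed span "if the brief nervous witness found no experiment" is headed by "if", making it a subordinate clause (SBAR).

SBAR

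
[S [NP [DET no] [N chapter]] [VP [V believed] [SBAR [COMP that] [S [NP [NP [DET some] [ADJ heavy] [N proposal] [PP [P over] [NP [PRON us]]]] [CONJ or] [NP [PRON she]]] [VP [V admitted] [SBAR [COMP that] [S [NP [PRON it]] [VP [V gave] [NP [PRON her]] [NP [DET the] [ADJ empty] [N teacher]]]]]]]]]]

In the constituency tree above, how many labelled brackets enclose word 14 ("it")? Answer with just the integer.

Counting open brackets not yet closed at "it": [S [VP [SBAR [S [VP [SBAR [S [NP [PRON = 9.

9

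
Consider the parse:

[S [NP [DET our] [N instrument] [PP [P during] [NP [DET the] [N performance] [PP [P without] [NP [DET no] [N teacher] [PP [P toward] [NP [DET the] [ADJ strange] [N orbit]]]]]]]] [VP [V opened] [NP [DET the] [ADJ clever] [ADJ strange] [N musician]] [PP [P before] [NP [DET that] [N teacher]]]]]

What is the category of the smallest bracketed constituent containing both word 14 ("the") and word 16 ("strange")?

NP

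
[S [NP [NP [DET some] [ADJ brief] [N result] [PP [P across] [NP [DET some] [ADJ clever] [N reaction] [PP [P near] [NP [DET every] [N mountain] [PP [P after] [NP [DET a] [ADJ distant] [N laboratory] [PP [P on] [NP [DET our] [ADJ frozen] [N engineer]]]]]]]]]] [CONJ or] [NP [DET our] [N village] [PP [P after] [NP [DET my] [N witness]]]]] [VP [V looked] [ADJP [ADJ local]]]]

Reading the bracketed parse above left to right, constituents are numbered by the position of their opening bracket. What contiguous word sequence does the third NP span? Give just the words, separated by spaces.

In left-to-right order the NP constituents are "some brief result across some clever reaction near every mountain after a distant laboratory on our frozen engineer or our village after my witness"; "some brief result across some clever reaction near every mountain after a distant laboratory on our frozen engineer"; "some clever reaction near every mountain after a distant laboratory on our frozen engineer"; "every mountain after a distant laboratory on our frozen engineer"; "a distant laboratory on our frozen engineer"; "our frozen engineer"; "our village after my witness"; "my witness". Number 3 is "some clever reaction near every mountain after a distant laboratory on our frozen engineer".

some clever reaction near every mountain after a distant laboratory on our frozen engineer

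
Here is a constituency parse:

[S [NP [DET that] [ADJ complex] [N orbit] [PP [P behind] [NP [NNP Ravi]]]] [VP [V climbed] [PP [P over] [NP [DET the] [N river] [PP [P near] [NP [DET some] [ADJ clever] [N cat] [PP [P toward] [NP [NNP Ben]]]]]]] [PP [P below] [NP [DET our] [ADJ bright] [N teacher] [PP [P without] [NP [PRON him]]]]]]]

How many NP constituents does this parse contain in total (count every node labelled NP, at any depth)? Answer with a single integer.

Listing each NP by its span: [NP that complex orbit behind Ravi]; [NP Ravi]; [NP the river near some clever cat toward Ben]; [NP some clever cat toward Ben]; [NP Ben]; [NP our bright teacher without him] … — that makes 7.

7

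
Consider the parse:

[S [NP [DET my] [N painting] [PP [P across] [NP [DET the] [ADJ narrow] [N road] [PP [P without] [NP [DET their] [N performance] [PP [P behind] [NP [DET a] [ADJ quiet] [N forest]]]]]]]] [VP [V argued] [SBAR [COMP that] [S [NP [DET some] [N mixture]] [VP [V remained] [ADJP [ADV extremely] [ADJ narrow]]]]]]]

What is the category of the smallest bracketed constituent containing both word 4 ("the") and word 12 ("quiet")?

NP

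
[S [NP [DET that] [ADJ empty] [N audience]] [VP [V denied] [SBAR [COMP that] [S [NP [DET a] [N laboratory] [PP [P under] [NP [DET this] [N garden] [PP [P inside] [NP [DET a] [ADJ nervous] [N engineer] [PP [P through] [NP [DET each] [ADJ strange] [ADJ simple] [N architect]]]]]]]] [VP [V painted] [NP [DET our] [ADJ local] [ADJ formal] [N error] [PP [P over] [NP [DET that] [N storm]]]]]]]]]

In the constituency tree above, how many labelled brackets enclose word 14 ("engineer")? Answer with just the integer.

10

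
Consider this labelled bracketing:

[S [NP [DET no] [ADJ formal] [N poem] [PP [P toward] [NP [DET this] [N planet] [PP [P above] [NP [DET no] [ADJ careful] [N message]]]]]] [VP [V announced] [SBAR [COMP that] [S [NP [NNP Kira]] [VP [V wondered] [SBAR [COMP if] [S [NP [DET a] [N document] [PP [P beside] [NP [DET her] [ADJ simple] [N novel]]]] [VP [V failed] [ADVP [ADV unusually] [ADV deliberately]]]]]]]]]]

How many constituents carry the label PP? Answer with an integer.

3

Listing each PP by its span: [PP toward this planet above no careful message]; [PP above no careful message]; [PP beside her simple novel] — that makes 3.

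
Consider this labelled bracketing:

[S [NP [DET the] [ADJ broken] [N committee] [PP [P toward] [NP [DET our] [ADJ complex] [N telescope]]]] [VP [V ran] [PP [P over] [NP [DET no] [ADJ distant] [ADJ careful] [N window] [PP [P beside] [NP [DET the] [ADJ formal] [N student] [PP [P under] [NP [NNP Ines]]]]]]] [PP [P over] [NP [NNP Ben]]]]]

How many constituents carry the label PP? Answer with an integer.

5

Listing each PP by its span: [PP toward our complex telescope]; [PP over no distant careful window beside the formal student under Ines]; [PP beside the formal student under Ines]; [PP under Ines]; [PP over Ben] — that makes 5.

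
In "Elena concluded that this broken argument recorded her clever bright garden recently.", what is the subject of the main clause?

The subject of the main clause is the NP immediately before the verb "concluded": "Elena".

Elena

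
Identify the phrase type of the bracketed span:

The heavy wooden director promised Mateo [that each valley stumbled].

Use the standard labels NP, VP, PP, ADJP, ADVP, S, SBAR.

SBAR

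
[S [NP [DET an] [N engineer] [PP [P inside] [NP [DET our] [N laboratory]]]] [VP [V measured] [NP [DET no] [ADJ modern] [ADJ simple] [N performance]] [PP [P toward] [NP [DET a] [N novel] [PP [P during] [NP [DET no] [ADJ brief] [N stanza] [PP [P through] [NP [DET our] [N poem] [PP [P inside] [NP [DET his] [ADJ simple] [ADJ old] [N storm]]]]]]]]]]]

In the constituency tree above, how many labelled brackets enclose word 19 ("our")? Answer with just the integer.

9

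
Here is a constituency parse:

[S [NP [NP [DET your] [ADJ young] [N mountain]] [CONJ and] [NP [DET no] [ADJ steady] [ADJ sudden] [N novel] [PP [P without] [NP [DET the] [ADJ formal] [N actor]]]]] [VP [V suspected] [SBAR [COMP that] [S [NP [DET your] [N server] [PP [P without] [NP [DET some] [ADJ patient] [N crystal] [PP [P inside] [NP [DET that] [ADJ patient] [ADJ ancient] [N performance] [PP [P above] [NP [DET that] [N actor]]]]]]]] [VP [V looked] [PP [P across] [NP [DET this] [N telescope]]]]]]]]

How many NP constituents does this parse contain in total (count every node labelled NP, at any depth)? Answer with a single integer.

9

The NP constituents are: [NP your young mountain and no steady sudden novel without the formal actor]; [NP your young mountain]; [NP no steady sudden novel without the formal actor]; [NP the formal actor]; [NP your server without some patient crystal inside that patient ancient performance above that actor]; [NP some patient crystal inside that patient ancient performance above that actor] …. Total: 9.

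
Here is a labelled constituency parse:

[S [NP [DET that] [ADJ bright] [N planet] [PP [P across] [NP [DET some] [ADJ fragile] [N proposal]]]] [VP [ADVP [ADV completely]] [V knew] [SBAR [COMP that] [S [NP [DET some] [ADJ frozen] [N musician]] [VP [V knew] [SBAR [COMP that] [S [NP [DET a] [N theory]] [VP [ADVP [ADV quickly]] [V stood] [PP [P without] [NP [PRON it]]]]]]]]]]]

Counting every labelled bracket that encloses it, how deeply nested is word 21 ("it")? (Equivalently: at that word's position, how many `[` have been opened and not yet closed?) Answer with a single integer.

Path from the root down to the word: S → VP → SBAR → S → VP → SBAR → S → VP → PP → NP → PRON. That is 11 enclosing brackets.

11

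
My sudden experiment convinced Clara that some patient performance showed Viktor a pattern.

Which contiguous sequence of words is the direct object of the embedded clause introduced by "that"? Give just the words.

a pattern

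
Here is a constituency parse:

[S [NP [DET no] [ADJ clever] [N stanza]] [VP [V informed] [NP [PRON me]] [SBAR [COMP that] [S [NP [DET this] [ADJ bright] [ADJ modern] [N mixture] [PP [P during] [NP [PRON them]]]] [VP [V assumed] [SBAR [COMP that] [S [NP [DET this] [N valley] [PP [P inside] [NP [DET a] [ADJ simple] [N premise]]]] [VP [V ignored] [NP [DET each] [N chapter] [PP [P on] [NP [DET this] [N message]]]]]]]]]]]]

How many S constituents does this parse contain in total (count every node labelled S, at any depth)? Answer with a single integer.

Scanning left to right, an opening `[S` appears at word positions 1, 7, 15 — 3 in total.

3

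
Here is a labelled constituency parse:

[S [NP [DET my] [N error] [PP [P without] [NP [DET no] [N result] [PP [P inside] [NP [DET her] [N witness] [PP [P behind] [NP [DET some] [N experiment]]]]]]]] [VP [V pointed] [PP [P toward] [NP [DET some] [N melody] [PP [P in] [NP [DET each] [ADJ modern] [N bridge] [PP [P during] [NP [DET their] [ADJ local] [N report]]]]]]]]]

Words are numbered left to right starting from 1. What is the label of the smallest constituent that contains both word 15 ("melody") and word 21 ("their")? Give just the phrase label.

The smallest bracket enclosing both words is [NP some melody in each modern bridge during their local report], so the label is NP.

NP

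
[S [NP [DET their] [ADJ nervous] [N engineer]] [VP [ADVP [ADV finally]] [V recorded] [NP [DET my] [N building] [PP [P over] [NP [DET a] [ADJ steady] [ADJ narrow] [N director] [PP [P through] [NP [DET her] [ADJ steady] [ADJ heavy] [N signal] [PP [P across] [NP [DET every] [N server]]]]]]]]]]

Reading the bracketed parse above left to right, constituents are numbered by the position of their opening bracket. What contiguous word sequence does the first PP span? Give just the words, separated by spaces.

over a steady narrow director through her steady heavy signal across every server

The PP opening brackets appear, in order, over: "over a steady narrow director through her steady heavy signal across every server"; "through her steady heavy signal across every server"; "across every server". The first one spans "over a steady narrow director through her steady heavy signal across every server".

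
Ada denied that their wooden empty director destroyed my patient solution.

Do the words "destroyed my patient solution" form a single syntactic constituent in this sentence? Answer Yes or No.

Yes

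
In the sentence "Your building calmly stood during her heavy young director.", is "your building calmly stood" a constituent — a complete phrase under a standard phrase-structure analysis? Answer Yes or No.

No

The sequence begins inside the noun phrase "your building" and ends inside the verb phrase "calmly stood during her heavy young director"; it crosses a phrase boundary, so no single node in the tree spans exactly those words.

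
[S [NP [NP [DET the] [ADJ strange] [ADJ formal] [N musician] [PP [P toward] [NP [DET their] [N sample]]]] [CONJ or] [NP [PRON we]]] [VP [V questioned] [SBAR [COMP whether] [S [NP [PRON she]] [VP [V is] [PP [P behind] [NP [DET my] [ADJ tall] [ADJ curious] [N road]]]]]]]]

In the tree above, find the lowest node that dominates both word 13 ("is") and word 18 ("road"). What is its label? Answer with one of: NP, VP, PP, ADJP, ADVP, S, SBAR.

VP

Word 13 lies under S → VP → SBAR → S → VP → V; word 18 lies under S → VP → SBAR → S → VP → PP → NP → N. The lowest shared node is the VP.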